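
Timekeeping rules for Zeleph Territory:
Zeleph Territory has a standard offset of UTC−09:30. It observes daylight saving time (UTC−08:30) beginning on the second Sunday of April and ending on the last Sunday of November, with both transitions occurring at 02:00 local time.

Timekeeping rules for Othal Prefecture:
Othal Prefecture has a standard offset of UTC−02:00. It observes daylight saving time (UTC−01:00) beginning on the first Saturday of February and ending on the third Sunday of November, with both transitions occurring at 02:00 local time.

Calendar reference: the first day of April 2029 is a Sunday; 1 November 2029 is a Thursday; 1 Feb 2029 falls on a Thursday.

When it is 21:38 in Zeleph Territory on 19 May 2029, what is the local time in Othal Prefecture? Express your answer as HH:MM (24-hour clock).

05:08

1 April 2029 is a Sunday, so the first Sunday is April 1 and the second is April 8.
1 November 2029 is a Thursday, so Sundays fall on 4, 11, 18, 25; the last is November 25.
19 May 2029 falls between 8 April and 25 November, so daylight saving is in effect and Zeleph Territory is at UTC−08:30.
21:38 Zeleph Territory + 8h30m = 06:08 UTC (rolling into the next day, 20 May 2029).
1 February 2029 is a Thursday, so the first Saturday is February 3.
1 November 2029 is a Thursday, so the first Sunday is November 4 and the third is November 18.
At the standard offset (UTC−02:00), 06:08 UTC − 2h = 04:08 Othal Prefecture standard time.
The standard-time date in Othal Prefecture, 20 May 2029, lies within the daylight-saving period (3 February – 18 November), so Othal Prefecture is on daylight time, UTC−01:00.
06:08 UTC − 1h = 05:08 Othal Prefecture.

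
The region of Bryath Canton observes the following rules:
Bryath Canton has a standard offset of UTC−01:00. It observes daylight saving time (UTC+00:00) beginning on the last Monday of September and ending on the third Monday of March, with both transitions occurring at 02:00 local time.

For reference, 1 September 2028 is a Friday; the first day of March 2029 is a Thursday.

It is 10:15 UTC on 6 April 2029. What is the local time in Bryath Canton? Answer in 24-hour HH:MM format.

1 September 2028 is a Friday, so Mondays fall on 4, 11, 18, 25; the last is September 25.
1 March 2029 is a Thursday, so the first Monday is March 5 and the third is March 19.
At the standard offset (UTC−01:00), 10:15 UTC − 1h = 09:15 Bryath Canton standard time.
The standard-time date in Bryath Canton, 6 April 2029, is outside the daylight-saving period (25 September 2028 – 19 March 2029), so Bryath Canton is on standard time, UTC−01:00.
10:15 UTC − 1h = 09:15 local.

09:15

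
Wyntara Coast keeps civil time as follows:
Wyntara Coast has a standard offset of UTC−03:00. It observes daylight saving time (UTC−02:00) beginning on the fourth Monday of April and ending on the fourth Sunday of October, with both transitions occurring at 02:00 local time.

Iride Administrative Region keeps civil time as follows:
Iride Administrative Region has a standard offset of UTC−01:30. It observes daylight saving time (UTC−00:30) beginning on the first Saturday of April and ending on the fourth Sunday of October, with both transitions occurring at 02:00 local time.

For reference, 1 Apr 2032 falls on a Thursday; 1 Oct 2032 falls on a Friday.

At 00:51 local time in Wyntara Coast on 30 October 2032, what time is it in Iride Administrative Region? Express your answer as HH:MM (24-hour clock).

1 April 2032 is a Thursday, so the first Monday is April 5 and the fourth is April 26.
1 October 2032 is a Friday, so the first Sunday is October 3 and the fourth is October 24.
Daylight saving runs 26 April – 24 October; 30 October 2032 is outside that window, so Wyntara Coast is on standard time at UTC−03:00.
00:51 Wyntara Coast + 3h = 03:51 UTC.
1 April 2032 is a Thursday, so the first Saturday is April 3.
1 October 2032 is a Friday, so the first Sunday is October 3 and the fourth is October 24.
At the standard offset (UTC−01:30), 03:51 UTC − 1h30m = 02:21 Iride Administrative Region standard time.
The standard-time date in Iride Administrative Region, 30 October 2032, does not fall between 3 April and 24 October, so daylight saving is not in effect and Iride Administrative Region is at UTC−01:30.
03:51 UTC − 1h30m = 02:21 Iride Administrative Region.

02:21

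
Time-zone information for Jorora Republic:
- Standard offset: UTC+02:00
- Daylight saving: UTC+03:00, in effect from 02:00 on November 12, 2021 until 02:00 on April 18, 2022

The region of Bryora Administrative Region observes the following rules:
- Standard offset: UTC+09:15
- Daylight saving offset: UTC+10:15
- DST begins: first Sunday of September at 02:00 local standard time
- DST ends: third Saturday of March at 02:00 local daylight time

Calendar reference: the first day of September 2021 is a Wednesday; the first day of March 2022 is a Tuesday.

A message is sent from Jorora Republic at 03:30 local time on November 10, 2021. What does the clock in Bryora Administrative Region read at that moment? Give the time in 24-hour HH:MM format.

November 10, 2021 is outside the daylight-saving period (12 November 2021 – 18 April 2022), so Jorora Republic is on standard time, UTC+02:00.
03:30 Jorora Republic − 2h = 01:30 UTC.
1 September 2021 is a Wednesday, so the first Sunday is September 5.
1 March 2022 is a Tuesday, so the first Saturday is March 5 and the third is March 19.
At the standard offset (UTC+09:15), 01:30 UTC + 9h15m = 10:45 Bryora Administrative Region standard time.
The standard-time date in Bryora Administrative Region, November 10, 2021, lies within the daylight-saving period (5 September 2021 – 19 March 2022), so Bryora Administrative Region is on daylight time, UTC+10:15.
01:30 UTC + 10h15m = 11:45 Bryora Administrative Region.

11:45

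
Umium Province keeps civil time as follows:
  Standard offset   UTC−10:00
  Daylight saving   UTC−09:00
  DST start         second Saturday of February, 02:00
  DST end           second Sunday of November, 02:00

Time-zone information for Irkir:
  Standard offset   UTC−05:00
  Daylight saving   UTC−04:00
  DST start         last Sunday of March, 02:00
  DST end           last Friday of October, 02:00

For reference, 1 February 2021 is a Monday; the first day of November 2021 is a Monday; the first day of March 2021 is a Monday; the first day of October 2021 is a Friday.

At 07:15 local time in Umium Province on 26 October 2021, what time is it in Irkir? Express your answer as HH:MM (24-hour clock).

12:15

1 February 2021 is a Monday, so the first Saturday is February 6 and the second is February 13.
1 November 2021 is a Monday, so the first Sunday is November 7 and the second is November 14.
26 October 2021 falls between 13 February and 14 November, so daylight saving is in effect and Umium Province is at UTC−09:00.
07:15 Umium Province + 9h = 16:15 UTC.
1 March 2021 is a Monday, so Sundays fall on 7, 14, 21, 28; the last is March 28.
1 October 2021 is a Friday, so Fridays fall on 1, 8, 15, 22, 29; the last is October 29.
At the standard offset (UTC−05:00), 16:15 UTC − 5h = 11:15 Irkir standard time.
The standard-time date in Irkir, 26 October 2021, lies within the daylight-saving period (28 March – 29 October), so Irkir is on daylight time, UTC−04:00.
16:15 UTC − 4h = 12:15 Irkir.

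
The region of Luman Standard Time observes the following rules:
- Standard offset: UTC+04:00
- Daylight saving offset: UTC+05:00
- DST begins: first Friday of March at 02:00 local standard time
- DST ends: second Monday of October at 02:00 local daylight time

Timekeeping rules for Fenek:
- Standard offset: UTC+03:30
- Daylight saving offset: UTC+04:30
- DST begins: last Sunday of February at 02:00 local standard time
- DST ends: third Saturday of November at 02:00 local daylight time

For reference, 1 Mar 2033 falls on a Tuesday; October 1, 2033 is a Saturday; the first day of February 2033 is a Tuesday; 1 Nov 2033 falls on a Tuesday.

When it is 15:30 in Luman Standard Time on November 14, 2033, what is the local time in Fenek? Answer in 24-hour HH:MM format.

16:00

1 March 2033 is a Tuesday, so the first Friday is March 4.
1 October 2033 is a Saturday, so the first Monday is October 3 and the second is October 10.
November 14, 2033 does not fall between 4 March and 10 October, so daylight saving is not in effect and Luman Standard Time is at UTC+04:00.
15:30 Luman Standard Time − 4h = 11:30 UTC.
1 February 2033 is a Tuesday, so Sundays fall on 6, 13, 20, 27; the last is February 27.
1 November 2033 is a Tuesday, so the first Saturday is November 5 and the third is November 19.
At the standard offset (UTC+03:30), 11:30 UTC + 3h30m = 15:00 Fenek standard time.
The standard-time date in Fenek, November 14, 2033, lies within the daylight-saving period (27 February – 19 November), so Fenek is on daylight time, UTC+04:30.
11:30 UTC + 4h30m = 16:00 Fenek.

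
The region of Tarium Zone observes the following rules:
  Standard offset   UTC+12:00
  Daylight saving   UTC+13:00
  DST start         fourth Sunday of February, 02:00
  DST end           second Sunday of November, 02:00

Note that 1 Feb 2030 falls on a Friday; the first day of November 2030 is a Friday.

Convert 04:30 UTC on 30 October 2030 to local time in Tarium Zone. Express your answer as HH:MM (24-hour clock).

1 February 2030 is a Friday, so the first Sunday is February 3 and the fourth is February 24.
1 November 2030 is a Friday, so the first Sunday is November 3 and the second is November 10.
At the standard offset (UTC+12:00), 04:30 UTC + 12h = 16:30 Tarium Zone standard time.
The standard-time date in Tarium Zone, 30 October 2030, falls between 24 February and 10 November, so daylight saving is in effect and Tarium Zone is at UTC+13:00.
04:30 UTC + 13h = 17:30 local.

17:30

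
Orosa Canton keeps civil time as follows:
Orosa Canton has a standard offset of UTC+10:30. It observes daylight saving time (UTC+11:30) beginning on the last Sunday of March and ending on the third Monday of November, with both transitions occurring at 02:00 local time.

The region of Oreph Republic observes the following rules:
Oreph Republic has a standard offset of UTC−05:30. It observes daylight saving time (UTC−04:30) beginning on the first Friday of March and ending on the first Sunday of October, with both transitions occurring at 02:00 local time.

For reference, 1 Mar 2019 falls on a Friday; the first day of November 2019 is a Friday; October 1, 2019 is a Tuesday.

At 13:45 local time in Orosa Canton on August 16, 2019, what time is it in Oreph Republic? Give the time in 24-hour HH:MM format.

1 March 2019 is a Friday, so Sundays fall on 3, 10, 17, 24, 31; the last is March 31.
1 November 2019 is a Friday, so the first Monday is November 4 and the third is November 18.
Daylight saving runs 31 March – 18 November; August 16, 2019 is inside that window, so Orosa Canton is at UTC+11:30.
13:45 Orosa Canton − 11h30m = 02:15 UTC.
1 March 2019 is a Friday, so the first Friday is March 1.
1 October 2019 is a Tuesday, so the first Sunday is October 6.
At the standard offset (UTC−05:30), 02:15 UTC − 5h30m = 20:45 Oreph Republic standard time (rolling into the previous day, 15 August 2019).
The standard-time date in Oreph Republic, August 15, 2019, lies within the daylight-saving period (1 March – 6 October), so Oreph Republic is on daylight time, UTC−04:30.
02:15 UTC − 4h30m = 21:45 Oreph Republic (rolling into the previous day, 15 August 2019).

21:45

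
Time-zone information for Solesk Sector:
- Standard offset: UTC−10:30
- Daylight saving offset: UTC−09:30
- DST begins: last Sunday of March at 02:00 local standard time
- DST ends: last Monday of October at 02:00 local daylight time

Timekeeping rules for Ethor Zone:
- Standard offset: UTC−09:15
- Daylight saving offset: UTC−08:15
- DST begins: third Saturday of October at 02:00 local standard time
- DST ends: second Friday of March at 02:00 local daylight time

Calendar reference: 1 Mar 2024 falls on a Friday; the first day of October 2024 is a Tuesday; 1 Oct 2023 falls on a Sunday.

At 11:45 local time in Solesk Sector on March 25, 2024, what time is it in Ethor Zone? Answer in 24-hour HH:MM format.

13:00

1 March 2024 is a Friday, so Sundays fall on 3, 10, 17, 24, 31; the last is March 31.
1 October 2024 is a Tuesday, so Mondays fall on 7, 14, 21, 28; the last is October 28.
Daylight saving runs 31 March – 28 October; March 25, 2024 is outside that window, so Solesk Sector is on standard time at UTC−10:30.
11:45 Solesk Sector + 10h30m = 22:15 UTC.
1 October 2023 is a Sunday, so the first Saturday is October 7 and the third is October 21.
1 March 2024 is a Friday, so the first Friday is March 1 and the second is March 8.
At the standard offset (UTC−09:15), 22:15 UTC − 9h15m = 13:00 Ethor Zone standard time.
The standard-time date in Ethor Zone, March 25, 2024, does not fall between 21 October 2023 and 8 March 2024, so daylight saving is not in effect and Ethor Zone is at UTC−09:15.
22:15 UTC − 9h15m = 13:00 Ethor Zone.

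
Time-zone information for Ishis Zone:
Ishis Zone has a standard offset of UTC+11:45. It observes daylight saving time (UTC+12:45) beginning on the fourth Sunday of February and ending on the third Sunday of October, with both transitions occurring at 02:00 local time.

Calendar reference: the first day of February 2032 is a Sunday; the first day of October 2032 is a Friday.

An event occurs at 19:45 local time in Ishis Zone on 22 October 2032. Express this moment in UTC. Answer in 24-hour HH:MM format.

1 February 2032 is a Sunday, so the first Sunday is February 1 and the fourth is February 22.
1 October 2032 is a Friday, so the first Sunday is October 3 and the third is October 17.
Daylight saving runs 22 February – 17 October; 22 October 2032 is outside that window, so Ishis Zone is on standard time at UTC+11:45.
19:45 local − 11h45m = 08:00 UTC.

08:00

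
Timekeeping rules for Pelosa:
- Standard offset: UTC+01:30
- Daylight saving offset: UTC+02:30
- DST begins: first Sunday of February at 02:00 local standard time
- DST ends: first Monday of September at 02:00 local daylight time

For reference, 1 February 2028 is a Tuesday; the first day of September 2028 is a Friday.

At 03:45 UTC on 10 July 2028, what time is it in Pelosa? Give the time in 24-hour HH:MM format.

1 February 2028 is a Tuesday, so the first Sunday is February 6.
1 September 2028 is a Friday, so the first Monday is September 4.
At the standard offset (UTC+01:30), 03:45 UTC + 1h30m = 05:15 Pelosa standard time.
Daylight saving runs 6 February – 4 September; the standard-time date in Pelosa, 10 July 2028, is inside that window, so Pelosa is at UTC+02:30.
03:45 UTC + 2h30m = 06:15 local.

06:15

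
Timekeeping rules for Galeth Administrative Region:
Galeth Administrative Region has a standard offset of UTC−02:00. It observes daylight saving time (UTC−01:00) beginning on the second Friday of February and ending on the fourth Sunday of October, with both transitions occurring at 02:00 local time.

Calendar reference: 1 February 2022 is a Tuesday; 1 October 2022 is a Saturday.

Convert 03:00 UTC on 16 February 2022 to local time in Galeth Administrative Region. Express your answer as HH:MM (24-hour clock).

1 February 2022 is a Tuesday, so the first Friday is February 4 and the second is February 11.
1 October 2022 is a Saturday, so the first Sunday is October 2 and the fourth is October 23.
At the standard offset (UTC−02:00), 03:00 UTC − 2h = 01:00 Galeth Administrative Region standard time.
The standard-time date in Galeth Administrative Region, 16 February 2022, lies within the daylight-saving period (11 February – 23 October), so Galeth Administrative Region is on daylight time, UTC−01:00.
03:00 UTC − 1h = 02:00 local.

02:00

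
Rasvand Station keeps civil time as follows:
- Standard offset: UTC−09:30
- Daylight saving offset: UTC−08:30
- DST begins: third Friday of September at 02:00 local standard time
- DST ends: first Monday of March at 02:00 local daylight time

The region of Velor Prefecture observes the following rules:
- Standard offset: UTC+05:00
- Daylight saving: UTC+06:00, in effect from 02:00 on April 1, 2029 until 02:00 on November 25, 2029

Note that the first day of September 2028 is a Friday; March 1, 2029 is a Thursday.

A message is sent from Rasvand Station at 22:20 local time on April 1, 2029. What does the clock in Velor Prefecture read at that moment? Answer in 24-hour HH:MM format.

1 September 2028 is a Friday, so the first Friday is September 1 and the third is September 15.
1 March 2029 is a Thursday, so the first Monday is March 5.
Daylight saving runs 15 September 2028 – 5 March 2029; April 1, 2029 is outside that window, so Rasvand Station is on standard time at UTC−09:30.
22:20 Rasvand Station + 9h30m = 07:50 UTC (rolling into the next day, 2 April 2029).
At the standard offset (UTC+05:00), 07:50 UTC + 5h = 12:50 Velor Prefecture standard time.
The standard-time date in Velor Prefecture, April 2, 2029, falls between 1 April and 25 November, so daylight saving is in effect and Velor Prefecture is at UTC+06:00.
07:50 UTC + 6h = 13:50 Velor Prefecture.

13:50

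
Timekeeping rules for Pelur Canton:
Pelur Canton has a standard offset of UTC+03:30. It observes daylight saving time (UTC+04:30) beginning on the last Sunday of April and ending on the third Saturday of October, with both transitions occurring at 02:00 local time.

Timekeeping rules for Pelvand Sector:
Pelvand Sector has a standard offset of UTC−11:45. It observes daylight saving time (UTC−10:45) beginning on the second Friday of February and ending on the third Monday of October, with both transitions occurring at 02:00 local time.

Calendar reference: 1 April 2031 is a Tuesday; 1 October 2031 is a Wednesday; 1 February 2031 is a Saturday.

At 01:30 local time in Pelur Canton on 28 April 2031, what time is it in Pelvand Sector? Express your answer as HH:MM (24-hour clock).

1 April 2031 is a Tuesday, so Sundays fall on 6, 13, 20, 27; the last is April 27.
1 October 2031 is a Wednesday, so the first Saturday is October 4 and the third is October 18.
Daylight saving runs 27 April – 18 October; 28 April 2031 is inside that window, so Pelur Canton is at UTC+04:30.
01:30 Pelur Canton − 4h30m = 21:00 UTC (rolling into the previous day, 27 April 2031).
1 February 2031 is a Saturday, so the first Friday is February 7 and the second is February 14.
1 October 2031 is a Wednesday, so the first Monday is October 6 and the third is October 20.
At the standard offset (UTC−11:45), 21:00 UTC − 11h45m = 09:15 Pelvand Sector standard time.
The standard-time date in Pelvand Sector, 27 April 2031, lies within the daylight-saving period (14 February – 20 October), so Pelvand Sector is on daylight time, UTC−10:45.
21:00 UTC − 10h45m = 10:15 Pelvand Sector.

10:15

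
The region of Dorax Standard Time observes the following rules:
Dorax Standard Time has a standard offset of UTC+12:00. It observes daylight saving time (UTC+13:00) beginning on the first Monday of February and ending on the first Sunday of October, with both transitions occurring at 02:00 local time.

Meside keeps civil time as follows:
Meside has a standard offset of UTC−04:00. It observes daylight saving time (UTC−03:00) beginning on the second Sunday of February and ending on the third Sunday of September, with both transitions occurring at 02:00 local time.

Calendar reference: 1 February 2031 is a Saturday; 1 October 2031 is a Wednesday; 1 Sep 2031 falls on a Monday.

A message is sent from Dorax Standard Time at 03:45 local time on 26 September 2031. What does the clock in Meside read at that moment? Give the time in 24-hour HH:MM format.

1 February 2031 is a Saturday, so the first Monday is February 3.
1 October 2031 is a Wednesday, so the first Sunday is October 5.
Daylight saving runs 3 February – 5 October; 26 September 2031 is inside that window, so Dorax Standard Time is at UTC+13:00.
03:45 Dorax Standard Time − 13h = 14:45 UTC (rolling into the previous day, 25 September 2031).
1 February 2031 is a Saturday, so the first Sunday is February 2 and the second is February 9.
1 September 2031 is a Monday, so the first Sunday is September 7 and the third is September 21.
At the standard offset (UTC−04:00), 14:45 UTC − 4h = 10:45 Meside standard time.
Daylight saving runs 9 February – 21 September; the standard-time date in Meside, 25 September 2031, is outside that window, so Meside is on standard time at UTC−04:00.
14:45 UTC − 4h = 10:45 Meside.

10:45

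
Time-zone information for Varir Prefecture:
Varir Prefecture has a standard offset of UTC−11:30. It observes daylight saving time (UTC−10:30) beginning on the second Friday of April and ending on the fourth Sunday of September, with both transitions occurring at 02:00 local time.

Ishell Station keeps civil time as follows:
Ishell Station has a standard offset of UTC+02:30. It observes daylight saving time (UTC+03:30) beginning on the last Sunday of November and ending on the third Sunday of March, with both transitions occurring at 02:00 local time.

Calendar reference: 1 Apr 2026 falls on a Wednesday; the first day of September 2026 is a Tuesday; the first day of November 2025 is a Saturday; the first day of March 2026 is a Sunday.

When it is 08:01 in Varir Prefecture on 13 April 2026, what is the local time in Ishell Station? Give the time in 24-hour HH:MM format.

21:01

1 April 2026 is a Wednesday, so the first Friday is April 3 and the second is April 10.
1 September 2026 is a Tuesday, so the first Sunday is September 6 and the fourth is September 27.
13 April 2026 falls between 10 April and 27 September, so daylight saving is in effect and Varir Prefecture is at UTC−10:30.
08:01 Varir Prefecture + 10h30m = 18:31 UTC.
1 November 2025 is a Saturday, so Sundays fall on 2, 9, 16, 23, 30; the last is November 30.
1 March 2026 is a Sunday, so the first Sunday is March 1 and the third is March 15.
At the standard offset (UTC+02:30), 18:31 UTC + 2h30m = 21:01 Ishell Station standard time.
Daylight saving runs 30 November 2025 – 15 March 2026; the standard-time date in Ishell Station, 13 April 2026, is outside that window, so Ishell Station is on standard time at UTC+02:30.
18:31 UTC + 2h30m = 21:01 Ishell Station.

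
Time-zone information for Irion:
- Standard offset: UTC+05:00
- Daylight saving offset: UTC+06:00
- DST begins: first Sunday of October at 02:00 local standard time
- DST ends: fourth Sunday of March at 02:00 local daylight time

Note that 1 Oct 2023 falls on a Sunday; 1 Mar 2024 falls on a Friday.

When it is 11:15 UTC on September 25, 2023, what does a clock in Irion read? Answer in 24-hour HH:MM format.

1 October 2023 is a Sunday, so the first Sunday is October 1.
1 March 2024 is a Friday, so the first Sunday is March 3 and the fourth is March 24.
At the standard offset (UTC+05:00), 11:15 UTC + 5h = 16:15 Irion standard time.
The standard-time date in Irion, September 25, 2023, is outside the daylight-saving period (1 October 2023 – 24 March 2024), so Irion is on standard time, UTC+05:00.
11:15 UTC + 5h = 16:15 local.

16:15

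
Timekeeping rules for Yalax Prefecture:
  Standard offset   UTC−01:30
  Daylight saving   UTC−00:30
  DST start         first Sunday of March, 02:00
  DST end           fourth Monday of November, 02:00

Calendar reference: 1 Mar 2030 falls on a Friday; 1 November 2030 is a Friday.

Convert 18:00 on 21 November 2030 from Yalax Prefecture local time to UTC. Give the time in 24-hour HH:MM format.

1 March 2030 is a Friday, so the first Sunday is March 3.
1 November 2030 is a Friday, so the first Monday is November 4 and the fourth is November 25.
Daylight saving runs 3 March – 25 November; 21 November 2030 is inside that window, so Yalax Prefecture is at UTC−00:30.
18:00 local + 0h30m = 18:30 UTC.

18:30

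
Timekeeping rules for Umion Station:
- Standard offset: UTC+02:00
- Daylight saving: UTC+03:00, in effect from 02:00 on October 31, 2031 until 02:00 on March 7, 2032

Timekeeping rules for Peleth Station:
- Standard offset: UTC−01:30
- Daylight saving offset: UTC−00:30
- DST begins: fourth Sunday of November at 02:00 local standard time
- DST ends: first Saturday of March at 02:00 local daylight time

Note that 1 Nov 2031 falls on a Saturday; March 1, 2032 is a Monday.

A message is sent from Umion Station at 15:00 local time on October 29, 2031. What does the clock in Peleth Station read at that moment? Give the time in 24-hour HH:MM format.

11:30

October 29, 2031 does not fall between 31 October 2031 and 7 March 2032, so daylight saving is not in effect and Umion Station is at UTC+02:00.
15:00 Umion Station − 2h = 13:00 UTC.
1 November 2031 is a Saturday, so the first Sunday is November 2 and the fourth is November 23.
1 March 2032 is a Monday, so the first Saturday is March 6.
At the standard offset (UTC−01:30), 13:00 UTC − 1h30m = 11:30 Peleth Station standard time.
The standard-time date in Peleth Station, October 29, 2031, does not fall between 23 November 2031 and 6 March 2032, so daylight saving is not in effect and Peleth Station is at UTC−01:30.
13:00 UTC − 1h30m = 11:30 Peleth Station.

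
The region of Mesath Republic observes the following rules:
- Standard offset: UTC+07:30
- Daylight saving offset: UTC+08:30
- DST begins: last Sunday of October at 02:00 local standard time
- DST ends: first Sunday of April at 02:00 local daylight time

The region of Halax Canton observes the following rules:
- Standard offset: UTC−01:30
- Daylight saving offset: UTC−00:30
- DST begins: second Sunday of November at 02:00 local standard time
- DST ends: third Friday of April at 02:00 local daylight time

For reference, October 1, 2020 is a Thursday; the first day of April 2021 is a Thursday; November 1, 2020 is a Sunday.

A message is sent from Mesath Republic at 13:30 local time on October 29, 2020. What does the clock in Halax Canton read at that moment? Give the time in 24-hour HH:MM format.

03:30

1 October 2020 is a Thursday, so Sundays fall on 4, 11, 18, 25; the last is October 25.
1 April 2021 is a Thursday, so the first Sunday is April 4.
Daylight saving runs 25 October 2020 – 4 April 2021; October 29, 2020 is inside that window, so Mesath Republic is at UTC+08:30.
13:30 Mesath Republic − 8h30m = 05:00 UTC.
1 November 2020 is a Sunday, so the first Sunday is November 1 and the second is November 8.
1 April 2021 is a Thursday, so the first Friday is April 2 and the third is April 16.
At the standard offset (UTC−01:30), 05:00 UTC − 1h30m = 03:30 Halax Canton standard time.
The standard-time date in Halax Canton, October 29, 2020, does not fall between 8 November 2020 and 16 April 2021, so daylight saving is not in effect and Halax Canton is at UTC−01:30.
05:00 UTC − 1h30m = 03:30 Halax Canton.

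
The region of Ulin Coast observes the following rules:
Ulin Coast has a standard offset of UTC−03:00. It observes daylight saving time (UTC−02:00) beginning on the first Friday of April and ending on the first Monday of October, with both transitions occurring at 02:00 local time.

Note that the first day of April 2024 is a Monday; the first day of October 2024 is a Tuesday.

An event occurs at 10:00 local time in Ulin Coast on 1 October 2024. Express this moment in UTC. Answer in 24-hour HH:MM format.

1 April 2024 is a Monday, so the first Friday is April 5.
1 October 2024 is a Tuesday, so the first Monday is October 7.
Daylight saving runs 5 April – 7 October; 1 October 2024 is inside that window, so Ulin Coast is at UTC−02:00.
10:00 local + 2h = 12:00 UTC.

12:00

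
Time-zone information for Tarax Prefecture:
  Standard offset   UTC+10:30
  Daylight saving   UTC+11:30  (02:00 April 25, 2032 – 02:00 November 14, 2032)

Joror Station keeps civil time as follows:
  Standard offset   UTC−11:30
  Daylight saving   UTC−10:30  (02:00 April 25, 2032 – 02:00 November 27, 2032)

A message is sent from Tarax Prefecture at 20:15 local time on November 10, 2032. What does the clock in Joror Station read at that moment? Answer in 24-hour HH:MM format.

November 10, 2032 falls between 25 April and 14 November, so daylight saving is in effect and Tarax Prefecture is at UTC+11:30.
20:15 Tarax Prefecture − 11h30m = 08:45 UTC.
At the standard offset (UTC−11:30), 08:45 UTC − 11h30m = 21:15 Joror Station standard time (rolling into the previous day, 9 November 2032).
The standard-time date in Joror Station, November 9, 2032, lies within the daylight-saving period (25 April – 27 November), so Joror Station is on daylight time, UTC−10:30.
08:45 UTC − 10h30m = 22:15 Joror Station (rolling into the previous day, 9 November 2032).

22:15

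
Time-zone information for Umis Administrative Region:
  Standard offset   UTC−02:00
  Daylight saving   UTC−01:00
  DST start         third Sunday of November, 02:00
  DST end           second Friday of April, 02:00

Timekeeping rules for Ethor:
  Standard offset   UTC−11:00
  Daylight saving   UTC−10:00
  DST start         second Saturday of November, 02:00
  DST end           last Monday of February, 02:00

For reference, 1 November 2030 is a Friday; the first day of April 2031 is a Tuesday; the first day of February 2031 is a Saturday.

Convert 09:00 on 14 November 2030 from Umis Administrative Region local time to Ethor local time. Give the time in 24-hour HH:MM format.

1 November 2030 is a Friday, so the first Sunday is November 3 and the third is November 17.
1 April 2031 is a Tuesday, so the first Friday is April 4 and the second is April 11.
Daylight saving runs 17 November 2030 – 11 April 2031; 14 November 2030 is outside that window, so Umis Administrative Region is on standard time at UTC−02:00.
09:00 Umis Administrative Region + 2h = 11:00 UTC.
1 November 2030 is a Friday, so the first Saturday is November 2 and the second is November 9.
1 February 2031 is a Saturday, so Mondays fall on 3, 10, 17, 24; the last is February 24.
At the standard offset (UTC−11:00), 11:00 UTC − 11h = 00:00 Ethor standard time.
The standard-time date in Ethor, 14 November 2030, lies within the daylight-saving period (9 November 2030 – 24 February 2031), so Ethor is on daylight time, UTC−10:00.
11:00 UTC − 10h = 01:00 Ethor.

01:00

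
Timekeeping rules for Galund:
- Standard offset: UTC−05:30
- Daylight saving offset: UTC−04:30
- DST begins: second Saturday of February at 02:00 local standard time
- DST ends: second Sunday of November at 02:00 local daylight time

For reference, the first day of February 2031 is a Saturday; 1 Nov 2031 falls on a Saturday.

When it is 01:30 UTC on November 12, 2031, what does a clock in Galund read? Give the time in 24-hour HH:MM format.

1 February 2031 is a Saturday, so the first Saturday is February 1 and the second is February 8.
1 November 2031 is a Saturday, so the first Sunday is November 2 and the second is November 9.
At the standard offset (UTC−05:30), 01:30 UTC − 5h30m = 20:00 Galund standard time (rolling into the previous day, 11 November 2031).
The standard-time date in Galund, November 11, 2031, does not fall between 8 February and 9 November, so daylight saving is not in effect and Galund is at UTC−05:30.
01:30 UTC − 5h30m = 20:00 local (rolling into the previous day, 11 November 2031).

20:00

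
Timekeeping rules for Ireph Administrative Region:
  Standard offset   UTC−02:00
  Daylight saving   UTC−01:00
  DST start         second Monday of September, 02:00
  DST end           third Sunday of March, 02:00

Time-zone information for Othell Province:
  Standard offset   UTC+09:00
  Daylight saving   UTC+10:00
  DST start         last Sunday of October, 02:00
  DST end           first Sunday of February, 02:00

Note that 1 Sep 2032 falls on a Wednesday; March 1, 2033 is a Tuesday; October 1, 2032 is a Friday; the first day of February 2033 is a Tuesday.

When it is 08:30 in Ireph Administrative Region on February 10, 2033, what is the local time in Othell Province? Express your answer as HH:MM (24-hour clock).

18:30

1 September 2032 is a Wednesday, so the first Monday is September 6 and the second is September 13.
1 March 2033 is a Tuesday, so the first Sunday is March 6 and the third is March 20.
Daylight saving runs 13 September 2032 – 20 March 2033; February 10, 2033 is inside that window, so Ireph Administrative Region is at UTC−01:00.
08:30 Ireph Administrative Region + 1h = 09:30 UTC.
1 October 2032 is a Friday, so Sundays fall on 3, 10, 17, 24, 31; the last is October 31.
1 February 2033 is a Tuesday, so the first Sunday is February 6.
At the standard offset (UTC+09:00), 09:30 UTC + 9h = 18:30 Othell Province standard time.
The standard-time date in Othell Province, February 10, 2033, does not fall between 31 October 2032 and 6 February 2033, so daylight saving is not in effect and Othell Province is at UTC+09:00.
09:30 UTC + 9h = 18:30 Othell Province.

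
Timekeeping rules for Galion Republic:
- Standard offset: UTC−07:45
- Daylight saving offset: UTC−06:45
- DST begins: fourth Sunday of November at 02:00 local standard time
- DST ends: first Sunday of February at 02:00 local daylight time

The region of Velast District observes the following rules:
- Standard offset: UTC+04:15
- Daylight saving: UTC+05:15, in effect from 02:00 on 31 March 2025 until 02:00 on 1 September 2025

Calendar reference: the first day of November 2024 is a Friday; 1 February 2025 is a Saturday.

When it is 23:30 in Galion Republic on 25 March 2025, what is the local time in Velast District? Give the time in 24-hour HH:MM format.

11:30

1 November 2024 is a Friday, so the first Sunday is November 3 and the fourth is November 24.
1 February 2025 is a Saturday, so the first Sunday is February 2.
25 March 2025 is outside the daylight-saving period (24 November 2024 – 2 February 2025), so Galion Republic is on standard time, UTC−07:45.
23:30 Galion Republic + 7h45m = 07:15 UTC (rolling into the next day, 26 March 2025).
At the standard offset (UTC+04:15), 07:15 UTC + 4h15m = 11:30 Velast District standard time.
Daylight saving runs 31 March – 1 September; the standard-time date in Velast District, 26 March 2025, is outside that window, so Velast District is on standard time at UTC+04:15.
07:15 UTC + 4h15m = 11:30 Velast District.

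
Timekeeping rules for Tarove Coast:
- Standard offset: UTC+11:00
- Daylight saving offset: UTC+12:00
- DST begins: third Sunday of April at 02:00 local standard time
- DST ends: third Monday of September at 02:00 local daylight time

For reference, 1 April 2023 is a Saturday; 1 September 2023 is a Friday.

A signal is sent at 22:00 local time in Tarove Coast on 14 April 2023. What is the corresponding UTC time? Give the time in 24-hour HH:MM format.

1 April 2023 is a Saturday, so the first Sunday is April 2 and the third is April 16.
1 September 2023 is a Friday, so the first Monday is September 4 and the third is September 18.
14 April 2023 is outside the daylight-saving period (16 April – 18 September), so Tarove Coast is on standard time, UTC+11:00.
22:00 local − 11h = 11:00 UTC.

11:00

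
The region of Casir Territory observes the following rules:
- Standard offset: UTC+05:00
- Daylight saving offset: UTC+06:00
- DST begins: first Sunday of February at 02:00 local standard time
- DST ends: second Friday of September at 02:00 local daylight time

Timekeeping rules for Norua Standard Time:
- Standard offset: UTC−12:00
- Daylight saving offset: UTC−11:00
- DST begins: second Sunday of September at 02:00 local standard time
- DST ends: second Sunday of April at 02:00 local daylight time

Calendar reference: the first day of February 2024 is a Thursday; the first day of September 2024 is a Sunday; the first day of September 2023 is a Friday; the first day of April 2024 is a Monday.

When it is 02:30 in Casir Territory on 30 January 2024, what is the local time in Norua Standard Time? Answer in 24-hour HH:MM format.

1 February 2024 is a Thursday, so the first Sunday is February 4.
1 September 2024 is a Sunday, so the first Friday is September 6 and the second is September 13.
30 January 2024 does not fall between 4 February and 13 September, so daylight saving is not in effect and Casir Territory is at UTC+05:00.
02:30 Casir Territory − 5h = 21:30 UTC (rolling into the previous day, 29 January 2024).
1 September 2023 is a Friday, so the first Sunday is September 3 and the second is September 10.
1 April 2024 is a Monday, so the first Sunday is April 7 and the second is April 14.
At the standard offset (UTC−12:00), 21:30 UTC − 12h = 09:30 Norua Standard Time standard time.
Daylight saving runs 10 September 2023 – 14 April 2024; the standard-time date in Norua Standard Time, 29 January 2024, is inside that window, so Norua Standard Time is at UTC−11:00.
21:30 UTC − 11h = 10:30 Norua Standard Time.

10:30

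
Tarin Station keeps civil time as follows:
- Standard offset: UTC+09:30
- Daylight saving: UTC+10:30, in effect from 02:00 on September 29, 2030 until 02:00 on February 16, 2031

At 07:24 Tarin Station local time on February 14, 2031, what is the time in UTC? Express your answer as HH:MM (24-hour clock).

February 14, 2031 lies within the daylight-saving period (29 September 2030 – 16 February 2031), so Tarin Station is on daylight time, UTC+10:30.
07:24 local − 10h30m = 20:54 UTC (rolling into the previous day, 13 February 2031).

20:54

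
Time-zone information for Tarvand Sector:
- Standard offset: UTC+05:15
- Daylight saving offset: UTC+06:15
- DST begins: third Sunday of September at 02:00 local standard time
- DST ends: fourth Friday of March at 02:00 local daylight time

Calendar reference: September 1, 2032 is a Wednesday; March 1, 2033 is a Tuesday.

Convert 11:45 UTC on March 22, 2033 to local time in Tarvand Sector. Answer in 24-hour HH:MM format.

18:00

1 September 2032 is a Wednesday, so the first Sunday is September 5 and the third is September 19.
1 March 2033 is a Tuesday, so the first Friday is March 4 and the fourth is March 25.
At the standard offset (UTC+05:15), 11:45 UTC + 5h15m = 17:00 Tarvand Sector standard time.
The standard-time date in Tarvand Sector, March 22, 2033, lies within the daylight-saving period (19 September 2032 – 25 March 2033), so Tarvand Sector is on daylight time, UTC+06:15.
11:45 UTC + 6h15m = 18:00 local.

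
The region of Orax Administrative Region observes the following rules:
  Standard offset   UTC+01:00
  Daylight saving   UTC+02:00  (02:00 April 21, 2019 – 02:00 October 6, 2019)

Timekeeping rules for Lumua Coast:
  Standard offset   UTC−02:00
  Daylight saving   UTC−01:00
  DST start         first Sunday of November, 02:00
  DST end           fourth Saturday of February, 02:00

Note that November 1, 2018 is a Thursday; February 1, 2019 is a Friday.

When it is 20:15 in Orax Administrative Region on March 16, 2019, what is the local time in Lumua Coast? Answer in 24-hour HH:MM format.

Daylight saving runs 21 April – 6 October; March 16, 2019 is outside that window, so Orax Administrative Region is on standard time at UTC+01:00.
20:15 Orax Administrative Region − 1h = 19:15 UTC.
1 November 2018 is a Thursday, so the first Sunday is November 4.
1 February 2019 is a Friday, so the first Saturday is February 2 and the fourth is February 23.
At the standard offset (UTC−02:00), 19:15 UTC − 2h = 17:15 Lumua Coast standard time.
The standard-time date in Lumua Coast, March 16, 2019, does not fall between 4 November 2018 and 23 February 2019, so daylight saving is not in effect and Lumua Coast is at UTC−02:00.
19:15 UTC − 2h = 17:15 Lumua Coast.

17:15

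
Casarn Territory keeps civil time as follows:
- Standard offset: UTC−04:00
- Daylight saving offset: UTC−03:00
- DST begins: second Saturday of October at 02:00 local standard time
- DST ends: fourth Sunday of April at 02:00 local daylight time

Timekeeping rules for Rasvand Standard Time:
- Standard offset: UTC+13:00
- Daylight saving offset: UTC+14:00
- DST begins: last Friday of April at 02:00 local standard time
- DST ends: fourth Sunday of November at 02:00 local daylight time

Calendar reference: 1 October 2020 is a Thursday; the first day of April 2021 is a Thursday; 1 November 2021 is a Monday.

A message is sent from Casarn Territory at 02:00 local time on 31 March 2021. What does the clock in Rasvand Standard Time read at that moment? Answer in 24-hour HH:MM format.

1 October 2020 is a Thursday, so the first Saturday is October 3 and the second is October 10.
1 April 2021 is a Thursday, so the first Sunday is April 4 and the fourth is April 25.
31 March 2021 falls between 10 October 2020 and 25 April 2021, so daylight saving is in effect and Casarn Territory is at UTC−03:00.
02:00 Casarn Territory + 3h = 05:00 UTC.
1 April 2021 is a Thursday, so Fridays fall on 2, 9, 16, 23, 30; the last is April 30.
1 November 2021 is a Monday, so the first Sunday is November 7 and the fourth is November 28.
At the standard offset (UTC+13:00), 05:00 UTC + 13h = 18:00 Rasvand Standard Time standard time.
The standard-time date in Rasvand Standard Time, 31 March 2021, does not fall between 30 April and 28 November, so daylight saving is not in effect and Rasvand Standard Time is at UTC+13:00.
05:00 UTC + 13h = 18:00 Rasvand Standard Time.

18:00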